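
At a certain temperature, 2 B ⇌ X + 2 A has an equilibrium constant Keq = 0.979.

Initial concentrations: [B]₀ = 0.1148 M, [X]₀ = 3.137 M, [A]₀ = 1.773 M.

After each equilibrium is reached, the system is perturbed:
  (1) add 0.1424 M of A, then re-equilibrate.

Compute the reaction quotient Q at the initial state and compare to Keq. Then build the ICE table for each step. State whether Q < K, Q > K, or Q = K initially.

Q₀ = 748.3 vs Keq = 0.979 ⇒ Q>K, reverse
Step 1:
                   B          X          A
  init        0.1148      3.137      1.773
  Δ            1.056    -0.5279     -1.056
  eq           1.171      2.609     0.7171
  solve Keq expr → x = -0.5279; check Q = 0.979
Then add 0.1424 M of A.
Step 2:
                   B          X          A
  init         1.171      2.609     0.8595
  Δ           0.0844    -0.0422    -0.0844
  eq           1.255      2.567     0.7751
  solve Keq expr → x = -0.0422; check Q = 0.979

Q₀ = 748.3; Q > K (proceeds reverse)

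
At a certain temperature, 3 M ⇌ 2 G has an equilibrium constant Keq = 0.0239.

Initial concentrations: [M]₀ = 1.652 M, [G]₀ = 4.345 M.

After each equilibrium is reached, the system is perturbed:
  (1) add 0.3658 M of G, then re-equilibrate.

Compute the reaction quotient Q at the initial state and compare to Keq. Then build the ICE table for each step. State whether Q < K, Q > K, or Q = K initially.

Q₀ = 4.187; Q > K (proceeds reverse)

Q₀ = 4.187 vs Keq = 0.0239 ⇒ Q>K, reverse
Step 1:
                   M          G
  Initial      1.652      4.345
  Change        3.67     -2.447
  Equil        5.322      1.898
  solve Keq expr → x = -1.223; check Q = 0.0239
Then add 0.3658 M of G.
Step 2:
                   M          G
  Initial      5.322      2.264
  Change      0.3025    -0.2017
  Equil        5.625      2.062
  solve Keq expr → x = -0.1008; check Q = 0.0239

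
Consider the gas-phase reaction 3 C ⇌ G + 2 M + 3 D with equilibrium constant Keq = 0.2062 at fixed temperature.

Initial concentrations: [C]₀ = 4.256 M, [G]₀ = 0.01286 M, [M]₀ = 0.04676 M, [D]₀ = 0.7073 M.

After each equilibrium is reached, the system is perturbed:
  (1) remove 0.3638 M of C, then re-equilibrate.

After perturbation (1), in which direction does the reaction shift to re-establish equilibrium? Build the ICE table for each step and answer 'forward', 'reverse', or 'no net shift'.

Direction: reverse

Q₀ = 1.2906e-07 vs Keq = 0.2062 ⇒ Q<K, forward
Step 1:
                   C          G          M          D
  Initial      4.256    0.01286    0.04676     0.7073
  Change      -1.424     0.4747     0.9493      1.424
  Equil        2.832     0.4875     0.9961      2.131
  solve Keq expr → x = 0.4747; check Q = 0.2062
Then remove 0.3638 M of C.
Step 2:
                   C          G          M          D
  Initial      2.468     0.4875     0.9961      2.131
  Change     0.08746   -0.02915   -0.05831   -0.08746
  Equil        2.556     0.4584     0.9378      2.044
  solve Keq expr → x = -0.02915; check Q = 0.2062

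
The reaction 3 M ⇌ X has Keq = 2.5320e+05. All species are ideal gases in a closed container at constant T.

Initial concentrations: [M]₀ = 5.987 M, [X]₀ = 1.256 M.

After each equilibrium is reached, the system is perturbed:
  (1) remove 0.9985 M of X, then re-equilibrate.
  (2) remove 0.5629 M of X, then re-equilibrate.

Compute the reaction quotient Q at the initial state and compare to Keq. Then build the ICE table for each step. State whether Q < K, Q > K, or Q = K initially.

Q₀ = 0.005853 vs Keq = 2.5320e+05 ⇒ Q<K, forward
Step 1:
                    M           X
  init          5.987       1.256
  Δ            -5.964       1.988
  eq           0.0234       3.244
  solve Keq expr → x = 1.988; check Q = 2.5320e+05
Then remove 0.9985 M of X.
Step 2:
                    M           X
  init         0.0234       2.245
  Δ         -0.002698  8.9925e-04
  eq           0.0207       2.246
  solve Keq expr → x = 8.9925e-04; check Q = 2.5320e+05
Then remove 0.5629 M of X.
Step 3:
                    M           X
  init         0.0207       1.683
  Δ         -0.001896  6.3185e-04
  eq          0.01881       1.684
  solve Keq expr → x = 6.3185e-04; check Q = 2.5320e+05

Q₀ = 0.005853; Q < K (proceeds forward)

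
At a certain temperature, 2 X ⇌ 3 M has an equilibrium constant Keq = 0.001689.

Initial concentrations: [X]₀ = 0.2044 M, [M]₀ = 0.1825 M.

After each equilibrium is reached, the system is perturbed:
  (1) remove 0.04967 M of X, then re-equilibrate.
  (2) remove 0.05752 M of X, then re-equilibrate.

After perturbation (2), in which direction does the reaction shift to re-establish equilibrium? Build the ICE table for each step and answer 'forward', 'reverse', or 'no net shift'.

Q₀ = 0.1455 vs Keq = 0.001689 ⇒ Q>K, reverse
Step 1:
                   X          M
  Initial     0.2044     0.1825
  Change     0.08679    -0.1302
  Equil       0.2912    0.05232
  solve Keq expr → x = -0.04339; check Q = 0.001689
Then remove 0.04967 M of X.
Step 2:
                   X          M
  Initial     0.2415    0.05232
  Change    0.003769  -0.005654
  Equil       0.2453    0.04667
  solve Keq expr → x = -0.001885; check Q = 0.001689
Then remove 0.05752 M of X.
Step 3:
                   X          M
  Initial     0.1878    0.04667
  Change    0.004649  -0.006973
  Equil       0.1924    0.03969
  solve Keq expr → x = -0.002324; check Q = 0.001689

Direction: reverse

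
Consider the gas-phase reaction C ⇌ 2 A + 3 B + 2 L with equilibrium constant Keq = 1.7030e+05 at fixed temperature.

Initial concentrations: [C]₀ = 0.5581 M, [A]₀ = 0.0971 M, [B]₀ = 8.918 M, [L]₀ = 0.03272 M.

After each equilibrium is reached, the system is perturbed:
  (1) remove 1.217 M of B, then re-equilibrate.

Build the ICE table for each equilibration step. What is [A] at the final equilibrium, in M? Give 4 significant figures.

[A]_eq = 1.196 M

Q₀ = 0.01283 vs Keq = 1.7030e+05 ⇒ Q<K, forward
Step 1:
                   C          A          B          L
  I           0.5581     0.0971      8.918    0.03272
  C          -0.5458      1.092      1.637      1.092
  E          0.01233      1.189      10.56      1.124
  solve Keq expr → x = 0.5458; check Q = 1.7030e+05
Then remove 1.217 M of B.
Step 2:
                   C          A          B          L
  I          0.01233      1.189      9.338      1.124
  C        -0.003551   0.007101    0.01065   0.007101
  E         0.008781      1.196      9.349      1.131
  solve Keq expr → x = 0.003551; check Q = 1.7030e+05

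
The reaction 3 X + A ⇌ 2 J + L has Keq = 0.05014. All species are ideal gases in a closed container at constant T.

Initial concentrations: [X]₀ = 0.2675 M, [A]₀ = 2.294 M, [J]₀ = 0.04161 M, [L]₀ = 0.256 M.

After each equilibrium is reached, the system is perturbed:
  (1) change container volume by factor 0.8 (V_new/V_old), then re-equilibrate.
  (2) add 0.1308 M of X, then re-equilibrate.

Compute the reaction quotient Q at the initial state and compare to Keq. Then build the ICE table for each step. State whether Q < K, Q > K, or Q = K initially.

Q₀ = 0.01009 vs Keq = 0.05014 ⇒ Q<K, forward
Step 1:
                    X           A           J           L
  I            0.2675       2.294     0.04161       0.256
  C          -0.04206    -0.01402     0.02804     0.01402
  E            0.2254        2.28     0.06965        0.27
  solve Keq expr → x = 0.01402; check Q = 0.05014
Then change container volume by factor 0.8 (V_new/V_old).
Step 2:
                    X           A           J           L
  I            0.2818        2.85     0.08706      0.3375
  C         -0.008341    -0.00278    0.005561     0.00278
  E            0.2735       2.847     0.09262      0.3403
  solve Keq expr → x = 0.00278; check Q = 0.05014
Then add 0.1308 M of X.
Step 3:
                    X           A           J           L
  I            0.4043       2.847     0.09262      0.3403
  C           -0.0554    -0.01847     0.03693     0.01847
  E            0.3489       2.829      0.1296      0.3588
  solve Keq expr → x = 0.01847; check Q = 0.05014

Q₀ = 0.01009; Q < K (proceeds forward)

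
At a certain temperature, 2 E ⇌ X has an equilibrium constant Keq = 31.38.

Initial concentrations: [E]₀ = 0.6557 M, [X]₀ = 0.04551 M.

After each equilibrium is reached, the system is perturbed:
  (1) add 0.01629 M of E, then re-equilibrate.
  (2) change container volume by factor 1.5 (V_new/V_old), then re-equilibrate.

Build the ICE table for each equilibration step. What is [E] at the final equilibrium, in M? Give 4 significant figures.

[E]_eq = 0.08241 M

Q₀ = 0.1059 vs Keq = 31.38 ⇒ Q<K, forward
Step 1:
                   E          X
  init        0.6557    0.04551
  Δ          -0.5543     0.2771
  eq          0.1014     0.3227
  solve Keq expr → x = 0.2771; check Q = 31.38
Then add 0.01629 M of E.
Step 2:
                   E          X
  init        0.1177     0.3227
  Δ         -0.01511   0.007555
  eq          0.1026     0.3302
  solve Keq expr → x = 0.007555; check Q = 31.38
Then change container volume by factor 1.5 (V_new/V_old).
Step 3:
                   E          X
  init       0.06839     0.2201
  Δ          0.01403  -0.007013
  eq         0.08241     0.2131
  solve Keq expr → x = -0.007013; check Q = 31.38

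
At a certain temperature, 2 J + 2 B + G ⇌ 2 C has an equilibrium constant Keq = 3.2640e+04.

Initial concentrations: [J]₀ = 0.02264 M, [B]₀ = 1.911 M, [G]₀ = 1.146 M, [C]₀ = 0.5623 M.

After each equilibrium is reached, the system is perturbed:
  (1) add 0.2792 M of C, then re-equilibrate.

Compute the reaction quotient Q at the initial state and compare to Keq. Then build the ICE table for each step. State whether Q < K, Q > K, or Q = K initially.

Q₀ = 147.4 vs Keq = 3.2640e+04 ⇒ Q<K, forward
Step 1:
                  J         B         G         C
  I         0.02264     1.911     1.146    0.5623
  C        -0.02104  -0.02104  -0.01052   0.02104
  E        0.001603      1.89     1.135    0.5833
  solve Keq expr → x = 0.01052; check Q = 3.2640e+04
Then add 0.2792 M of C.
Step 2:
                  J         B         G         C
  I        0.001603      1.89     1.135    0.8625
  C       7.6390e-04 7.6390e-04 3.8195e-04 -7.6390e-04
  E        0.002367     1.891     1.136    0.8618
  solve Keq expr → x = -3.8195e-04; check Q = 3.2640e+04

Q₀ = 147.4; Q < K (proceeds forward)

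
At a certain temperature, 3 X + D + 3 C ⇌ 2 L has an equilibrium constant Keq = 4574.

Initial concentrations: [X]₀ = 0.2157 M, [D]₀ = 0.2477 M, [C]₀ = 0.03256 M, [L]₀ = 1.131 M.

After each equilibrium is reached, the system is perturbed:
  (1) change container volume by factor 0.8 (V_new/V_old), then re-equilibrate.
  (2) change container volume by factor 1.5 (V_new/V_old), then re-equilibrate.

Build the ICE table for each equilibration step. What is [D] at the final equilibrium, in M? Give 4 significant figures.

Q₀ = 1.4907e+07 vs Keq = 4574 ⇒ Q>K, reverse
Step 1:
                   X          D          C          L
  init        0.2157     0.2477    0.03256      1.131
  Δ           0.1884     0.0628     0.1884    -0.1256
  eq          0.4041     0.3105      0.221      1.005
  solve Keq expr → x = -0.0628; check Q = 4574
Then change container volume by factor 0.8 (V_new/V_old).
Step 2:
                   X          D          C          L
  init        0.5051     0.3881     0.2762      1.257
  Δ          -0.0549    -0.0183    -0.0549     0.0366
  eq          0.4502     0.3698     0.2213      1.293
  solve Keq expr → x = 0.0183; check Q = 4574
Then change container volume by factor 1.5 (V_new/V_old).
Step 3:
                   X          D          C          L
  init        0.3001     0.2465     0.1475     0.8622
  Δ          0.07129    0.02376    0.07129   -0.04752
  eq          0.3714     0.2703     0.2188     0.8147
  solve Keq expr → x = -0.02376; check Q = 4574

[D]_eq = 0.2703 M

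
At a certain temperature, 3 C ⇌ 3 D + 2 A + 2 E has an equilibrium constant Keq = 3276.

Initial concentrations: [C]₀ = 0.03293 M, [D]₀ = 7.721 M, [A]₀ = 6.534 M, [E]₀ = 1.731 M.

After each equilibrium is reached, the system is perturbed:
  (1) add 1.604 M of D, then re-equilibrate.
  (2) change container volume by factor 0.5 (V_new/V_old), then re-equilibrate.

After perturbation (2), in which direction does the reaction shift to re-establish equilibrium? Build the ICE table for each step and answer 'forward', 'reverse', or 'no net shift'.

Q₀ = 1.6489e+09 vs Keq = 3276 ⇒ Q>K, reverse
Step 1:
                  C         D         A         E
  Initial   0.03293     7.721     6.534     1.731
  Change      1.256    -1.256   -0.8371   -0.8371
  Equil       1.289     6.465     5.697    0.8939
  solve Keq expr → x = -0.4185; check Q = 3276
Then add 1.604 M of D.
Step 2:
                  C         D         A         E
  Initial     1.289     8.069     5.697    0.8939
  Change     0.1513   -0.1513   -0.1008   -0.1008
  Equil        1.44     7.918     5.596    0.7931
  solve Keq expr → x = -0.05042; check Q = 3276
Then change container volume by factor 0.5 (V_new/V_old).
Step 3:
                  C         D         A         E
  Initial      2.88     15.84     11.19     1.586
  Change      1.178    -1.178   -0.7852   -0.7852
  Equil       4.057     14.66     10.41    0.8009
  solve Keq expr → x = -0.3926; check Q = 3276

Direction: reverse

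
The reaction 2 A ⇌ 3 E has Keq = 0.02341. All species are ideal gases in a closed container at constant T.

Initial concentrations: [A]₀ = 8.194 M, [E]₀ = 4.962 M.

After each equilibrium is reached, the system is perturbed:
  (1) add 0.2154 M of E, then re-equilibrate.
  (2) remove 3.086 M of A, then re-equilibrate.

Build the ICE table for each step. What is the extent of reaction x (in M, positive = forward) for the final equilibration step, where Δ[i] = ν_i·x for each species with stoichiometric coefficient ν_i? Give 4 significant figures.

Q₀ = 1.82 vs Keq = 0.02341 ⇒ Q>K, reverse
Step 1:
                  A         E
  Initial     8.194     4.962
  Change      2.389    -3.583
  Equil       10.58     1.379
  solve Keq expr → x = -1.194; check Q = 0.02341
Then add 0.2154 M of E.
Step 2:
                  A         E
  Initial     10.58     1.594
  Change     0.1358   -0.2036
  Equil       10.72     1.391
  solve Keq expr → x = -0.06788; check Q = 0.02341
Then remove 3.086 M of A.
Step 3:
                  A         E
  Initial     7.632     1.391
  Change     0.1765   -0.2647
  Equil       7.809     1.126
  solve Keq expr → x = -0.08823; check Q = 0.02341

x = -0.08823 M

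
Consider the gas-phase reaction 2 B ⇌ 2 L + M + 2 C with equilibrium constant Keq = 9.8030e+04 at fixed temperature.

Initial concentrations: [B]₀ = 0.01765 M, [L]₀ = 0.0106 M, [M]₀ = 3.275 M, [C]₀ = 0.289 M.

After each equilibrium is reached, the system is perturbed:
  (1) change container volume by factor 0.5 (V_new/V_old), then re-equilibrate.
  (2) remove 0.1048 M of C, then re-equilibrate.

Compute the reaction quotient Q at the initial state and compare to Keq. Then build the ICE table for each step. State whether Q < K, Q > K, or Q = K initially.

Q₀ = 0.09866; Q < K (proceeds forward)

Q₀ = 0.09866 vs Keq = 9.8030e+04 ⇒ Q<K, forward
Step 1:
                    B           L           M           C
  I           0.01765      0.0106       3.275       0.289
  C           -0.0176      0.0176      0.0088      0.0176
  E        5.0041e-05      0.0282       3.284      0.3066
  solve Keq expr → x = 0.0088; check Q = 9.8030e+04
Then change container volume by factor 0.5 (V_new/V_old).
Step 2:
                    B           L           M           C
  I        1.0008e-04      0.0564       6.568      0.6132
  C        1.8199e-04 -1.8199e-04 -9.0997e-05 -1.8199e-04
  E        2.8208e-04     0.05622       6.568       0.613
  solve Keq expr → x = -9.0997e-05; check Q = 9.8030e+04
Then remove 0.1048 M of C.
Step 3:
                    B           L           M           C
  I        2.8208e-04     0.05622       6.568      0.5082
  C       -4.8001e-05  4.8001e-05  2.4001e-05  4.8001e-05
  E        2.3408e-04     0.05627       6.568      0.5083
  solve Keq expr → x = 2.4001e-05; check Q = 9.8030e+04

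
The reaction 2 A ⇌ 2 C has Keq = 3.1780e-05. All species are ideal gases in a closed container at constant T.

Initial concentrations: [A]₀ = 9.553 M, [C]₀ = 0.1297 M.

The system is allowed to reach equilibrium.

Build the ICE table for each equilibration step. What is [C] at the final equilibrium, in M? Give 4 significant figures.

[C]_eq = 0.05428 M

Q₀ = 1.8433e-04 vs Keq = 3.1780e-05 ⇒ Q>K, reverse
Step 1:
                   A          C
  init         9.553     0.1297
  Δ          0.07542   -0.07542
  eq           9.628    0.05428
  solve Keq expr → x = -0.03771; check Q = 3.1780e-05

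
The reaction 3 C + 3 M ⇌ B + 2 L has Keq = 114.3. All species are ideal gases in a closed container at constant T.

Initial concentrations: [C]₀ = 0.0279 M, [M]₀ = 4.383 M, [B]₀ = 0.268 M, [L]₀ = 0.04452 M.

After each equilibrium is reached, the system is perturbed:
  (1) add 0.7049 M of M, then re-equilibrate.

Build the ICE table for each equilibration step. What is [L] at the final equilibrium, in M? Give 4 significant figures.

Q₀ = 0.2905 vs Keq = 114.3 ⇒ Q<K, forward
Step 1:
                  C         M         B         L
  init       0.0279     4.383     0.268   0.04452
  Δ        -0.02319  -0.02319  0.007729   0.01546
  eq       0.004713      4.36    0.2757   0.05998
  solve Keq expr → x = 0.007729; check Q = 114.3
Then add 0.7049 M of M.
Step 2:
                  C         M         B         L
  init     0.004713     5.065    0.2757   0.05998
  Δ       -6.3537e-04 -6.3537e-04 2.1179e-04 4.2358e-04
  eq       0.004078     5.064    0.2759    0.0604
  solve Keq expr → x = 2.1179e-04; check Q = 114.3

[L]_eq = 0.0604 M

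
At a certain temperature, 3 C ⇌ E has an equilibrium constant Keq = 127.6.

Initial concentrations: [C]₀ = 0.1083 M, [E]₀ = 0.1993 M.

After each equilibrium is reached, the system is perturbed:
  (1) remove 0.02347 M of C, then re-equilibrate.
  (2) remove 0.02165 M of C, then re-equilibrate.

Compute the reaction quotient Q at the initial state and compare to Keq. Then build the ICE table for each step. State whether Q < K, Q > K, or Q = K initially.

Q₀ = 156.9 vs Keq = 127.6 ⇒ Q>K, reverse
Step 1:
                  C         E
  init       0.1083    0.1993
  Δ        0.007254 -0.002418
  eq         0.1156    0.1969
  solve Keq expr → x = -0.002418; check Q = 127.6
Then remove 0.02347 M of C.
Step 2:
                  C         E
  init      0.09208    0.1969
  Δ         0.02202 -0.007339
  eq         0.1141    0.1895
  solve Keq expr → x = -0.007339; check Q = 127.6
Then remove 0.02165 M of C.
Step 3:
                  C         E
  init      0.09245    0.1895
  Δ         0.02028 -0.006759
  eq         0.1127    0.1828
  solve Keq expr → x = -0.006759; check Q = 127.6

Q₀ = 156.9; Q > K (proceeds reverse)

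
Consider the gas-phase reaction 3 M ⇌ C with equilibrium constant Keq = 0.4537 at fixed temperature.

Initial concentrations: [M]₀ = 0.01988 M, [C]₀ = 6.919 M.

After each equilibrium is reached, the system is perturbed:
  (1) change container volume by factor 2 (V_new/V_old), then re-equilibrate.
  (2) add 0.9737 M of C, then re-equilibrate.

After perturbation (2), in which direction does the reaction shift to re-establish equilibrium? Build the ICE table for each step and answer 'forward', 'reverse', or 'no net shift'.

Q₀ = 8.8063e+05 vs Keq = 0.4537 ⇒ Q>K, reverse
Step 1:
                   M          C
  I          0.01988      6.919
  C            2.362    -0.7874
  E            2.382      6.132
  solve Keq expr → x = -0.7874; check Q = 0.4537
Then change container volume by factor 2 (V_new/V_old).
Step 2:
                   M          C
  I            1.191      3.066
  C           0.6537    -0.2179
  E            1.845      2.848
  solve Keq expr → x = -0.2179; check Q = 0.4537
Then add 0.9737 M of C.
Step 3:
                   M          C
  I            1.845      3.822
  C           0.1793   -0.05978
  E            2.024      3.762
  solve Keq expr → x = -0.05978; check Q = 0.4537

Direction: reverse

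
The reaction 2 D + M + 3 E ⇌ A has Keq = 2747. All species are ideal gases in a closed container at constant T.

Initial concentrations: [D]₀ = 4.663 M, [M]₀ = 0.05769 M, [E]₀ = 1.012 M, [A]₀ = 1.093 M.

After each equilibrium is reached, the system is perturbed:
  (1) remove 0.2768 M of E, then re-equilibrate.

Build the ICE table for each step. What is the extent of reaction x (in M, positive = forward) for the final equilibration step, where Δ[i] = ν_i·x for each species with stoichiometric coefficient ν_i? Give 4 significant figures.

Q₀ = 0.8407 vs Keq = 2747 ⇒ Q<K, forward
Step 1:
                   D          M          E          A
  init         4.663    0.05769      1.012      1.093
  Δ          -0.1153   -0.05766     -0.173    0.05766
  eq           4.548 3.4290e-05      0.839      1.151
  solve Keq expr → x = 0.05766; check Q = 2747
Then remove 0.2768 M of E.
Step 2:
                   D          M          E          A
  init         4.548 3.4290e-05     0.5622      1.151
  Δ       1.5902e-04 7.9510e-05 2.3853e-04 -7.9510e-05
  eq           4.548 1.1380e-04     0.5625      1.151
  solve Keq expr → x = -7.9510e-05; check Q = 2747

x = -7.9510e-05 M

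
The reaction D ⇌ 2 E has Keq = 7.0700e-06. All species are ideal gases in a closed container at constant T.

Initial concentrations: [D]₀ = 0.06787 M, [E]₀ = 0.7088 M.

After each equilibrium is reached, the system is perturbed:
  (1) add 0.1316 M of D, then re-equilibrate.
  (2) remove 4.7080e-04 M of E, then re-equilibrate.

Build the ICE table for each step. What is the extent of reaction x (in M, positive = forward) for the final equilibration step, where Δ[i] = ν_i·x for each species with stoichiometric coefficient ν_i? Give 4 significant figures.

x = 2.3519e-04 M

Q₀ = 7.402 vs Keq = 7.0700e-06 ⇒ Q>K, reverse
Step 1:
                  D         E
  init      0.06787    0.7088
  Δ          0.3535   -0.7071
  eq         0.4214  0.001726
  solve Keq expr → x = -0.3535; check Q = 7.0700e-06
Then add 0.1316 M of D.
Step 2:
                  D         E
  init        0.553  0.001726
  Δ       -1.2550e-04 2.5101e-04
  eq         0.5529  0.001977
  solve Keq expr → x = 1.2550e-04; check Q = 7.0700e-06
Then remove 4.7080e-04 M of E.
Step 3:
                  D         E
  init       0.5529  0.001506
  Δ       -2.3519e-04 4.7038e-04
  eq         0.5526  0.001977
  solve Keq expr → x = 2.3519e-04; check Q = 7.0700e-06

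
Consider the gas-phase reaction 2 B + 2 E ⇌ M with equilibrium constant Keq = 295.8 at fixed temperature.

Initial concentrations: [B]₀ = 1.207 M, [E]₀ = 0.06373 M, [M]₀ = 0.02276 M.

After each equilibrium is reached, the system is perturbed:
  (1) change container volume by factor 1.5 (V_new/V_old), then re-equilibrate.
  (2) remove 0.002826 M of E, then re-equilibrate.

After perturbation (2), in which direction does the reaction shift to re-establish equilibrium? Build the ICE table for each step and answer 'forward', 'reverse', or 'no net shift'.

Direction: reverse

Q₀ = 3.847 vs Keq = 295.8 ⇒ Q<K, forward
Step 1:
                  B         E         M
  I           1.207   0.06373   0.02276
  C        -0.05258  -0.05258   0.02629
  E           1.154   0.01115   0.04905
  solve Keq expr → x = 0.02629; check Q = 295.8
Then change container volume by factor 1.5 (V_new/V_old).
Step 2:
                  B         E         M
  I          0.7696  0.007436    0.0327
  C         0.00554   0.00554  -0.00277
  E          0.7752   0.01298   0.02993
  solve Keq expr → x = -0.00277; check Q = 295.8
Then remove 0.002826 M of E.
Step 3:
                  B         E         M
  I          0.7752   0.01015   0.02993
  C         0.00251   0.00251 -0.001255
  E          0.7777   0.01266   0.02867
  solve Keq expr → x = -0.001255; check Q = 295.8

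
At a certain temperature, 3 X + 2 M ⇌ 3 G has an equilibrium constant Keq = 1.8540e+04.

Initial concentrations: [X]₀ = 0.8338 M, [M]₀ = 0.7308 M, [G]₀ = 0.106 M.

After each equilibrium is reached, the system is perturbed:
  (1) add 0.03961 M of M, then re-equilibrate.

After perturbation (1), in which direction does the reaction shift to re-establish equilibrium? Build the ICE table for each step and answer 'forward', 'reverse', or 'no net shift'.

Q₀ = 0.003847 vs Keq = 1.8540e+04 ⇒ Q<K, forward
Step 1:
                   X          M          G
  I           0.8338     0.7308      0.106
  C          -0.7483    -0.4989     0.7483
  E          0.08551     0.2319     0.8543
  solve Keq expr → x = 0.2494; check Q = 1.8540e+04
Then add 0.03961 M of M.
Step 2:
                   X          M          G
  I          0.08551     0.2715     0.8543
  C        -0.006999  -0.004666   0.006999
  E          0.07851     0.2669     0.8613
  solve Keq expr → x = 0.002333; check Q = 1.8540e+04

Direction: forward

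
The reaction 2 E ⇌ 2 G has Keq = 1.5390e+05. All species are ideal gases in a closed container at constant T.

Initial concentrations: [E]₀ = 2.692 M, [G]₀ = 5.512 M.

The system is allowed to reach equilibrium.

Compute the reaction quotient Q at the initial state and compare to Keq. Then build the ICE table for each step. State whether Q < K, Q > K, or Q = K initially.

Q₀ = 4.192; Q < K (proceeds forward)

Q₀ = 4.192 vs Keq = 1.5390e+05 ⇒ Q<K, forward
Step 1:
                  E         G
  I           2.692     5.512
  C          -2.671     2.671
  E         0.02086     8.183
  solve Keq expr → x = 1.336; check Q = 1.5390e+05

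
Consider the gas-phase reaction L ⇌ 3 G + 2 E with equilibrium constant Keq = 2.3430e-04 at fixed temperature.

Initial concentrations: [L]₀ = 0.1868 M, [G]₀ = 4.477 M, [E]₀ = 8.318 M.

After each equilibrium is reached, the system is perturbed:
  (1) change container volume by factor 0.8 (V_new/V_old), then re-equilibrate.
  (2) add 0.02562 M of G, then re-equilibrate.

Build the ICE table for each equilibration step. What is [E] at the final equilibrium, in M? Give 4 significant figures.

[E]_eq = 6.664 M

Q₀ = 3.3237e+04 vs Keq = 2.3430e-04 ⇒ Q>K, reverse
Step 1:
                   L          G          E
  Initial     0.1868      4.477      8.318
  Change       1.484     -4.453     -2.969
  Equil        1.671    0.02392      5.349
  solve Keq expr → x = -1.484; check Q = 2.3430e-04
Then change container volume by factor 0.8 (V_new/V_old).
Step 2:
                   L          G          E
  Initial      2.089     0.0299      6.687
  Change    0.002558  -0.007674  -0.005116
  Equil        2.092    0.02222      6.681
  solve Keq expr → x = -0.002558; check Q = 2.3430e-04
Then add 0.02562 M of G.
Step 3:
                   L          G          E
  Initial      2.092    0.04784      6.681
  Change    0.008517   -0.02555   -0.01703
  Equil          2.1    0.02229      6.664
  solve Keq expr → x = -0.008517; check Q = 2.3430e-04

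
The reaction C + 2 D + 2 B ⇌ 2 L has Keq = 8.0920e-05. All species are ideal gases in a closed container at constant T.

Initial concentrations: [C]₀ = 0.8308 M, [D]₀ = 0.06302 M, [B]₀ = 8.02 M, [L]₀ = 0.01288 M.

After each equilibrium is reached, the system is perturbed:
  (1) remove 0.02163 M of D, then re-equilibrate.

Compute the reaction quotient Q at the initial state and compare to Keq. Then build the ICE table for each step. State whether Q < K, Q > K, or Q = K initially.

Q₀ = 7.8168e-04; Q > K (proceeds reverse)

Q₀ = 7.8168e-04 vs Keq = 8.0920e-05 ⇒ Q>K, reverse
Step 1:
                    C           D           B           L
  I            0.8308     0.06302        8.02     0.01288
  C          0.004091    0.008182    0.008182   -0.008182
  E            0.8349      0.0712       8.028    0.004698
  solve Keq expr → x = -0.004091; check Q = 8.0920e-05
Then remove 0.02163 M of D.
Step 2:
                    C           D           B           L
  I            0.8349     0.04957       8.028    0.004698
  C        6.6858e-04    0.001337    0.001337   -0.001337
  E            0.8356     0.05091        8.03    0.003361
  solve Keq expr → x = -6.6858e-04; check Q = 8.0920e-05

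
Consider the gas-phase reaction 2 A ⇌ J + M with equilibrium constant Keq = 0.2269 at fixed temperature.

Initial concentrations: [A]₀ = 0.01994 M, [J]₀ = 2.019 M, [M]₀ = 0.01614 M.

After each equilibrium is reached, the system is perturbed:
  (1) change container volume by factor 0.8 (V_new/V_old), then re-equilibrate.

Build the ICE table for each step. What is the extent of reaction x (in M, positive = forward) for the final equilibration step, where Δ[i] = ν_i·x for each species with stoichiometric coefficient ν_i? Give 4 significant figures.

Q₀ = 81.96 vs Keq = 0.2269 ⇒ Q>K, reverse
Step 1:
                   A          J          M
  I          0.01994      2.019    0.01614
  C          0.03168   -0.01584   -0.01584
  E          0.05162      2.003 3.0178e-04
  solve Keq expr → x = -0.01584; check Q = 0.2269
Then change container volume by factor 0.8 (V_new/V_old).
Step 2:
                   A          J          M
  I          0.06452      2.504 3.7723e-04
  C                0          0          0
  E          0.06452      2.504 3.7723e-04
  solve Keq expr → x = 0; check Q = 0.2269

x = 0 M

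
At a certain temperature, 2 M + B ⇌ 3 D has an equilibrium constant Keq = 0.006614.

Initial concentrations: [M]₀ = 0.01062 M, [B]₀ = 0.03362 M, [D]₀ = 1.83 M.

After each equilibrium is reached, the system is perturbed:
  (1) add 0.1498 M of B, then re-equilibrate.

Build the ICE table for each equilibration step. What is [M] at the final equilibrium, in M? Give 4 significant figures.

[M]_eq = 1.11 M

Q₀ = 1.6162e+06 vs Keq = 0.006614 ⇒ Q>K, reverse
Step 1:
                  M         B         D
  init      0.01062   0.03362      1.83
  Δ           1.107    0.5536    -1.661
  eq          1.118    0.5872    0.1693
  solve Keq expr → x = -0.5536; check Q = 0.006614
Then add 0.1498 M of B.
Step 2:
                  M         B         D
  init        1.118     0.737    0.1693
  Δ       -0.008072 -0.004036   0.01211
  eq           1.11     0.733    0.1814
  solve Keq expr → x = 0.004036; check Q = 0.006614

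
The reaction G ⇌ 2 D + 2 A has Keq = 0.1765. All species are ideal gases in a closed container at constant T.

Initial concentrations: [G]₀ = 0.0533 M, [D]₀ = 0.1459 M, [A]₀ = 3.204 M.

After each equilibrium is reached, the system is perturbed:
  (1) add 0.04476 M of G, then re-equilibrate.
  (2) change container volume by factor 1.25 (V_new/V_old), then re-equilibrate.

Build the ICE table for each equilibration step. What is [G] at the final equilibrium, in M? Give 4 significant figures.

Q₀ = 4.1 vs Keq = 0.1765 ⇒ Q>K, reverse
Step 1:
                  G         D         A
  Initial    0.0533    0.1459     3.204
  Change    0.05107   -0.1021   -0.1021
  Equil      0.1044   0.04376     3.102
  solve Keq expr → x = -0.05107; check Q = 0.1765
Then add 0.04476 M of G.
Step 2:
                  G         D         A
  Initial    0.1491   0.04376     3.102
  Change  -0.003868  0.007736  0.007736
  Equil      0.1453   0.05149      3.11
  solve Keq expr → x = 0.003868; check Q = 0.1765
Then change container volume by factor 1.25 (V_new/V_old).
Step 3:
                  G         D         A
  Initial    0.1162   0.04119     2.488
  Change  -0.007132   0.01426   0.01426
  Equil      0.1091   0.05546     2.502
  solve Keq expr → x = 0.007132; check Q = 0.1765

[G]_eq = 0.1091 M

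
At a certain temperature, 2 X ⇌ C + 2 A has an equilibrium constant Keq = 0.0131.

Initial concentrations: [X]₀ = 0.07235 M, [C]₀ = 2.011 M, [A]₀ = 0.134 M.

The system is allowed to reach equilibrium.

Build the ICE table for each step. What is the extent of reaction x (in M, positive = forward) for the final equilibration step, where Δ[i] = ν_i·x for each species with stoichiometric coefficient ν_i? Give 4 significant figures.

x = -0.05919 M

Q₀ = 6.898 vs Keq = 0.0131 ⇒ Q>K, reverse
Step 1:
                    X           C           A
  init        0.07235       2.011       0.134
  Δ            0.1184    -0.05919     -0.1184
  eq           0.1907       1.952     0.01563
  solve Keq expr → x = -0.05919; check Q = 0.0131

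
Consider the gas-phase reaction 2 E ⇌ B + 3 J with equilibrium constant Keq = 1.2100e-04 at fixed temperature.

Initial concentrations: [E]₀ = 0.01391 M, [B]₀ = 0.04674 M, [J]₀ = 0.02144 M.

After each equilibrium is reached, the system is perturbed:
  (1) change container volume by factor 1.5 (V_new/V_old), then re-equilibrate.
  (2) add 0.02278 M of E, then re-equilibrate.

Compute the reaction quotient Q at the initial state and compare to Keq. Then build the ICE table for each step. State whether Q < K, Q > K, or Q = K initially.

Q₀ = 0.002381 vs Keq = 1.2100e-04 ⇒ Q>K, reverse
Step 1:
                    E           B           J
  init        0.01391     0.04674     0.02144
  Δ           0.00713   -0.003565    -0.01069
  eq          0.02104     0.04318     0.01075
  solve Keq expr → x = -0.003565; check Q = 1.2100e-04
Then change container volume by factor 1.5 (V_new/V_old).
Step 2:
                    E           B           J
  init        0.01403     0.02878    0.007163
  Δ          -0.00111  5.5499e-04    0.001665
  eq          0.01292     0.02934    0.008828
  solve Keq expr → x = 5.5499e-04; check Q = 1.2100e-04
Then add 0.02278 M of E.
Step 3:
                    E           B           J
  init         0.0357     0.02934    0.008828
  Δ         -0.004462    0.002231    0.006693
  eq          0.03123     0.03157     0.01552
  solve Keq expr → x = 0.002231; check Q = 1.2100e-04

Q₀ = 0.002381; Q > K (proceeds reverse)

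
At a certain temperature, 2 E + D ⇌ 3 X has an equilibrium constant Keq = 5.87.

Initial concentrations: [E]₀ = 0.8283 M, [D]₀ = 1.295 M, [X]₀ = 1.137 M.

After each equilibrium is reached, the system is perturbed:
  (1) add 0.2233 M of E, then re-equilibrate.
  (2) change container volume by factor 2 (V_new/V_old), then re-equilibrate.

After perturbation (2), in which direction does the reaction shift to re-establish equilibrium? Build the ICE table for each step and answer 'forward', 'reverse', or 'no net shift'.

Direction: no net shift

Q₀ = 1.654 vs Keq = 5.87 ⇒ Q<K, forward
Step 1:
                   E          D          X
  Initial     0.8283      1.295      1.137
  Change     -0.1897   -0.09486     0.2846
  Equil       0.6386        1.2      1.422
  solve Keq expr → x = 0.09486; check Q = 5.87
Then add 0.2233 M of E.
Step 2:
                   E          D          X
  Initial     0.8619        1.2      1.422
  Change     -0.1016   -0.05081     0.1524
  Equil       0.7603      1.149      1.574
  solve Keq expr → x = 0.05081; check Q = 5.87
Then change container volume by factor 2 (V_new/V_old).
Step 3:
                   E          D          X
  Initial     0.3801     0.5747      0.787
  Change           0          0          0
  Equil       0.3801     0.5747      0.787
  solve Keq expr → x = 0; check Q = 5.87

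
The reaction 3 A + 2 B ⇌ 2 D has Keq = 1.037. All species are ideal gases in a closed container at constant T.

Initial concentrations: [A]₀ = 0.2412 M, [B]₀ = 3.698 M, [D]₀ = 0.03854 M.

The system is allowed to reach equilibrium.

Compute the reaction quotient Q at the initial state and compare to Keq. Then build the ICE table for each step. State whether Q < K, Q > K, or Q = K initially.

Q₀ = 0.00774; Q < K (proceeds forward)

Q₀ = 0.00774 vs Keq = 1.037 ⇒ Q<K, forward
Step 1:
                   A          B          D
  Initial     0.2412      3.698    0.03854
  Change     -0.1344   -0.08963    0.08963
  Equil       0.1068      3.608     0.1282
  solve Keq expr → x = 0.04481; check Q = 1.037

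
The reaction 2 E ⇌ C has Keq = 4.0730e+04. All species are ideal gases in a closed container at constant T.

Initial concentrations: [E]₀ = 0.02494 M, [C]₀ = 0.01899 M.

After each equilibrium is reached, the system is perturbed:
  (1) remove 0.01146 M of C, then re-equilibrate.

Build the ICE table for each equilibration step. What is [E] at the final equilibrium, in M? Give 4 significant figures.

Q₀ = 30.53 vs Keq = 4.0730e+04 ⇒ Q<K, forward
Step 1:
                    E           C
  init        0.02494     0.01899
  Δ          -0.02407     0.01203
  eq       8.7275e-04     0.03102
  solve Keq expr → x = 0.01203; check Q = 4.0730e+04
Then remove 0.01146 M of C.
Step 2:
                    E           C
  init     8.7275e-04     0.01956
  Δ       -1.7812e-04  8.9059e-05
  eq       6.9463e-04     0.01965
  solve Keq expr → x = 8.9059e-05; check Q = 4.0730e+04

[E]_eq = 6.9463e-04 M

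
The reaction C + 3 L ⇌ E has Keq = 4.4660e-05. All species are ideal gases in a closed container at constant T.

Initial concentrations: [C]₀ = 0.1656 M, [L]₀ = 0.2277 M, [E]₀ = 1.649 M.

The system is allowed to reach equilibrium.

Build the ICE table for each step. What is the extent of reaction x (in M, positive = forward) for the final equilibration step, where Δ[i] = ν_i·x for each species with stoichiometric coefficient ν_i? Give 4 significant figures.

x = -1.638 M

Q₀ = 843.5 vs Keq = 4.4660e-05 ⇒ Q>K, reverse
Step 1:
                  C         L         E
  init       0.1656    0.2277     1.649
  Δ           1.638     4.914    -1.638
  eq          1.804     5.142   0.01095
  solve Keq expr → x = -1.638; check Q = 4.4660e-05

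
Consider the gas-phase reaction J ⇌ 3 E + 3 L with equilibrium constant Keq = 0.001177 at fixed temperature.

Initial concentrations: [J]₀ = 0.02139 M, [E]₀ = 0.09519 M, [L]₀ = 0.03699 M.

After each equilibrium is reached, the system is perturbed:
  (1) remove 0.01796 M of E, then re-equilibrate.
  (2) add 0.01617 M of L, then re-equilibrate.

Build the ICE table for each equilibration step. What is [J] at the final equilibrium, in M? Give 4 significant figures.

Q₀ = 2.0409e-06 vs Keq = 0.001177 ⇒ Q<K, forward
Step 1:
                    J           E           L
  I           0.02139     0.09519     0.03699
  C          -0.01893     0.05679     0.05679
  E           0.00246       0.152     0.09378
  solve Keq expr → x = 0.01893; check Q = 0.001177
Then remove 0.01796 M of E.
Step 2:
                    J           E           L
  I           0.00246       0.134     0.09378
  C       -6.0089e-04    0.001803    0.001803
  E          0.001859      0.1358     0.09558
  solve Keq expr → x = 6.0089e-04; check Q = 0.001177
Then add 0.01617 M of L.
Step 3:
                    J           E           L
  I          0.001859      0.1358      0.1118
  C        7.8551e-04   -0.002357   -0.002357
  E          0.002645      0.1335      0.1094
  solve Keq expr → x = -7.8551e-04; check Q = 0.001177

[J]_eq = 0.002645 M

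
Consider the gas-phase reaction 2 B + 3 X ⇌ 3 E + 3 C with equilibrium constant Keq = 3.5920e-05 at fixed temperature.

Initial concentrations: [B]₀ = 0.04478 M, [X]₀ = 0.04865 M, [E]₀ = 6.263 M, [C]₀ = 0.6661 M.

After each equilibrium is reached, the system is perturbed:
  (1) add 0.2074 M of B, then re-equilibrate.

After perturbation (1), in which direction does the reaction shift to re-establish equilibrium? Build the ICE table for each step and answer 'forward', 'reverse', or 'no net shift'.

Q₀ = 3.1445e+08 vs Keq = 3.5920e-05 ⇒ Q>K, reverse
Step 1:
                   B          X          E          C
  I          0.04478    0.04865      6.263     0.6661
  C           0.4423     0.6635    -0.6635    -0.6635
  E           0.4871     0.7122      5.599   0.002598
  solve Keq expr → x = -0.2212; check Q = 3.5920e-05
Then add 0.2074 M of B.
Step 2:
                   B          X          E          C
  I           0.6945     0.7122      5.599   0.002598
  C       -4.5869e-04 -6.8803e-04 6.8803e-04 6.8803e-04
  E           0.6941     0.7115        5.6   0.003286
  solve Keq expr → x = 2.2934e-04; check Q = 3.5920e-05

Direction: forward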